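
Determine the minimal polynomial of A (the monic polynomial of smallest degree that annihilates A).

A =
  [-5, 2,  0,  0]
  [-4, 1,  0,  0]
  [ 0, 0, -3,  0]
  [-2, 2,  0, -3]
x^2 + 4*x + 3

The characteristic polynomial is χ_A(x) = (x + 1)*(x + 3)^3, so the eigenvalues are known. The minimal polynomial is
  m_A(x) = Π_λ (x − λ)^{k_λ}
where k_λ is the size of the *largest* Jordan block for λ (equivalently, the smallest k with (A − λI)^k v = 0 for every generalised eigenvector v of λ).

  λ = -3: largest Jordan block has size 1, contributing (x + 3)
  λ = -1: largest Jordan block has size 1, contributing (x + 1)

So m_A(x) = (x + 1)*(x + 3) = x^2 + 4*x + 3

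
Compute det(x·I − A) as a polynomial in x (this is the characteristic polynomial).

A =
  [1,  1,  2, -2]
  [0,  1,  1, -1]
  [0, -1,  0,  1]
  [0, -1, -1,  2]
x^4 - 4*x^3 + 6*x^2 - 4*x + 1

Expanding det(x·I − A) (e.g. by cofactor expansion or by noting that A is similar to its Jordan form J, which has the same characteristic polynomial as A) gives
  χ_A(x) = x^4 - 4*x^3 + 6*x^2 - 4*x + 1
which factors as (x - 1)^4. The eigenvalues (with algebraic multiplicities) are λ = 1 with multiplicity 4.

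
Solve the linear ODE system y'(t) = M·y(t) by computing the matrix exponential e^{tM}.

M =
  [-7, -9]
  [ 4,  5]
e^{tM} =
  [-6*t*exp(-t) + exp(-t), -9*t*exp(-t)]
  [4*t*exp(-t), 6*t*exp(-t) + exp(-t)]

Strategy: write M = P · J · P⁻¹ where J is a Jordan canonical form, so e^{tM} = P · e^{tJ} · P⁻¹, and e^{tJ} can be computed block-by-block.

M has Jordan form
J =
  [-1,  1]
  [ 0, -1]
(up to reordering of blocks).

Per-block formulas:
  For a 2×2 Jordan block J_2(-1): exp(t · J_2(-1)) = e^(-1t)·(I + t·N), where N is the 2×2 nilpotent shift.

After assembling e^{tJ} and conjugating by P, we get:

e^{tM} =
  [-6*t*exp(-t) + exp(-t), -9*t*exp(-t)]
  [4*t*exp(-t), 6*t*exp(-t) + exp(-t)]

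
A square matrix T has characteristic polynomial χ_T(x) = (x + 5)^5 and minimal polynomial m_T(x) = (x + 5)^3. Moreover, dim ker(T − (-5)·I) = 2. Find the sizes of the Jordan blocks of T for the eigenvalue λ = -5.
Block sizes for λ = -5: [3, 2]

Step 1 — from the characteristic polynomial, algebraic multiplicity of λ = -5 is 5. From dim ker(T − (-5)·I) = 2, there are exactly 2 Jordan blocks for λ = -5.
Step 2 — from the minimal polynomial, the factor (x + 5)^3 tells us the largest block for λ = -5 has size 3.
Step 3 — with total size 5, 2 blocks, and largest block 3, the block sizes (in nonincreasing order) are [3, 2].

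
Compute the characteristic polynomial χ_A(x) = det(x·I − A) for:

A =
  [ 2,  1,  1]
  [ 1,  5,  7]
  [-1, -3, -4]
x^3 - 3*x^2 + 3*x - 1

Expanding det(x·I − A) (e.g. by cofactor expansion or by noting that A is similar to its Jordan form J, which has the same characteristic polynomial as A) gives
  χ_A(x) = x^3 - 3*x^2 + 3*x - 1
which factors as (x - 1)^3. The eigenvalues (with algebraic multiplicities) are λ = 1 with multiplicity 3.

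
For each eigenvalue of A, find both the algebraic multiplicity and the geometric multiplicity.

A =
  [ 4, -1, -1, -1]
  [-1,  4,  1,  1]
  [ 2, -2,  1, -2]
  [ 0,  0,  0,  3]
λ = 3: alg = 4, geom = 3

Step 1 — factor the characteristic polynomial to read off the algebraic multiplicities:
  χ_A(x) = (x - 3)^4

Step 2 — compute geometric multiplicities via the rank-nullity identity g(λ) = n − rank(A − λI):
  rank(A − (3)·I) = 1, so dim ker(A − (3)·I) = n − 1 = 3

Summary:
  λ = 3: algebraic multiplicity = 4, geometric multiplicity = 3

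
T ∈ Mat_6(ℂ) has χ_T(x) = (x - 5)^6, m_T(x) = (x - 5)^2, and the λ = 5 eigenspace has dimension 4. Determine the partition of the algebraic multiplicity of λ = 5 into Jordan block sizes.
Block sizes for λ = 5: [2, 2, 1, 1]

Step 1 — from the characteristic polynomial, algebraic multiplicity of λ = 5 is 6. From dim ker(T − (5)·I) = 4, there are exactly 4 Jordan blocks for λ = 5.
Step 2 — from the minimal polynomial, the factor (x − 5)^2 tells us the largest block for λ = 5 has size 2.
Step 3 — with total size 6, 4 blocks, and largest block 2, the block sizes (in nonincreasing order) are [2, 2, 1, 1].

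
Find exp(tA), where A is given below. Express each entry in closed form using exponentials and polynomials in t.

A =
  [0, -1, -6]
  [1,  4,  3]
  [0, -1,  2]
e^{tA} =
  [3*t^2*exp(2*t)/2 - 2*t*exp(2*t) + exp(2*t), 3*t^2*exp(2*t) - t*exp(2*t), 9*t^2*exp(2*t)/2 - 6*t*exp(2*t)]
  [t*exp(2*t), 2*t*exp(2*t) + exp(2*t), 3*t*exp(2*t)]
  [-t^2*exp(2*t)/2, -t^2*exp(2*t) - t*exp(2*t), -3*t^2*exp(2*t)/2 + exp(2*t)]

Strategy: write A = P · J · P⁻¹ where J is a Jordan canonical form, so e^{tA} = P · e^{tJ} · P⁻¹, and e^{tJ} can be computed block-by-block.

A has Jordan form
J =
  [2, 1, 0]
  [0, 2, 1]
  [0, 0, 2]
(up to reordering of blocks).

Per-block formulas:
  For a 3×3 Jordan block J_3(2): exp(t · J_3(2)) = e^(2t)·(I + t·N + (t^2/2)·N^2), where N is the 3×3 nilpotent shift.

After assembling e^{tJ} and conjugating by P, we get:

e^{tA} =
  [3*t^2*exp(2*t)/2 - 2*t*exp(2*t) + exp(2*t), 3*t^2*exp(2*t) - t*exp(2*t), 9*t^2*exp(2*t)/2 - 6*t*exp(2*t)]
  [t*exp(2*t), 2*t*exp(2*t) + exp(2*t), 3*t*exp(2*t)]
  [-t^2*exp(2*t)/2, -t^2*exp(2*t) - t*exp(2*t), -3*t^2*exp(2*t)/2 + exp(2*t)]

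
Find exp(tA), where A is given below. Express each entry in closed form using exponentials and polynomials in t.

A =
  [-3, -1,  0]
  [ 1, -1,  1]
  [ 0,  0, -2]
e^{tA} =
  [-t*exp(-2*t) + exp(-2*t), -t*exp(-2*t), -t^2*exp(-2*t)/2]
  [t*exp(-2*t), t*exp(-2*t) + exp(-2*t), t^2*exp(-2*t)/2 + t*exp(-2*t)]
  [0, 0, exp(-2*t)]

Strategy: write A = P · J · P⁻¹ where J is a Jordan canonical form, so e^{tA} = P · e^{tJ} · P⁻¹, and e^{tJ} can be computed block-by-block.

A has Jordan form
J =
  [-2,  1,  0]
  [ 0, -2,  1]
  [ 0,  0, -2]
(up to reordering of blocks).

Per-block formulas:
  For a 3×3 Jordan block J_3(-2): exp(t · J_3(-2)) = e^(-2t)·(I + t·N + (t^2/2)·N^2), where N is the 3×3 nilpotent shift.

After assembling e^{tJ} and conjugating by P, we get:

e^{tA} =
  [-t*exp(-2*t) + exp(-2*t), -t*exp(-2*t), -t^2*exp(-2*t)/2]
  [t*exp(-2*t), t*exp(-2*t) + exp(-2*t), t^2*exp(-2*t)/2 + t*exp(-2*t)]
  [0, 0, exp(-2*t)]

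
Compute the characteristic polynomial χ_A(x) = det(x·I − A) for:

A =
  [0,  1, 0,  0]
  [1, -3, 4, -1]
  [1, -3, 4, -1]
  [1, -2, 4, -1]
x^4

Expanding det(x·I − A) (e.g. by cofactor expansion or by noting that A is similar to its Jordan form J, which has the same characteristic polynomial as A) gives
  χ_A(x) = x^4
which factors as x^4. The eigenvalues (with algebraic multiplicities) are λ = 0 with multiplicity 4.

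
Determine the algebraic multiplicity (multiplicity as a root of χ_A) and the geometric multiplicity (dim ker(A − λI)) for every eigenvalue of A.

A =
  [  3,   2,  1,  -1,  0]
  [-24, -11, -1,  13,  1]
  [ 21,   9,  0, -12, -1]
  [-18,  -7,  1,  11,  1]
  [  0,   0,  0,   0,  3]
λ = 0: alg = 3, geom = 2; λ = 3: alg = 2, geom = 1

Step 1 — factor the characteristic polynomial to read off the algebraic multiplicities:
  χ_A(x) = x^3*(x - 3)^2

Step 2 — compute geometric multiplicities via the rank-nullity identity g(λ) = n − rank(A − λI):
  rank(A − (0)·I) = 3, so dim ker(A − (0)·I) = n − 3 = 2
  rank(A − (3)·I) = 4, so dim ker(A − (3)·I) = n − 4 = 1

Summary:
  λ = 0: algebraic multiplicity = 3, geometric multiplicity = 2
  λ = 3: algebraic multiplicity = 2, geometric multiplicity = 1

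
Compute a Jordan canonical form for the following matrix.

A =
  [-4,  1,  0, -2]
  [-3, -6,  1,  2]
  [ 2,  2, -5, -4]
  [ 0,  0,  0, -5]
J_3(-5) ⊕ J_1(-5)

The characteristic polynomial is
  det(x·I − A) = x^4 + 20*x^3 + 150*x^2 + 500*x + 625 = (x + 5)^4

Eigenvalues and multiplicities (the geometric multiplicity of λ is n − rank(A − λI), which equals the number of Jordan blocks for λ):
  λ = -5: algebraic multiplicity = 4, geometric multiplicity = 2

Determining the block sizes for each eigenvalue:
  λ = -5: with am = 4 and gm = 2, the partition is not yet determined (e.g. several partitions of 4 into 2 parts exist). Let N = A − (-5)·I. Computing rank(N^1) = 2, rank(N^2) = 1, rank(N^3) = 0; the number of blocks of size ≥ j is rank(N^{j−1}) − rank(N^j), giving [2, 1, 1]. So we have 1 block(s) of size 3, 1 block(s) of size 1 → block sizes [3, 1]

Assembling the blocks gives a Jordan form
J =
  [-5,  1,  0,  0]
  [ 0, -5,  1,  0]
  [ 0,  0, -5,  0]
  [ 0,  0,  0, -5]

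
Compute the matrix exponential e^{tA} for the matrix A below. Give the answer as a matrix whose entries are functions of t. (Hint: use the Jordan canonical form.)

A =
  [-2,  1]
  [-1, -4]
e^{tA} =
  [t*exp(-3*t) + exp(-3*t), t*exp(-3*t)]
  [-t*exp(-3*t), -t*exp(-3*t) + exp(-3*t)]

Strategy: write A = P · J · P⁻¹ where J is a Jordan canonical form, so e^{tA} = P · e^{tJ} · P⁻¹, and e^{tJ} can be computed block-by-block.

A has Jordan form
J =
  [-3,  1]
  [ 0, -3]
(up to reordering of blocks).

Per-block formulas:
  For a 2×2 Jordan block J_2(-3): exp(t · J_2(-3)) = e^(-3t)·(I + t·N), where N is the 2×2 nilpotent shift.

After assembling e^{tJ} and conjugating by P, we get:

e^{tA} =
  [t*exp(-3*t) + exp(-3*t), t*exp(-3*t)]
  [-t*exp(-3*t), -t*exp(-3*t) + exp(-3*t)]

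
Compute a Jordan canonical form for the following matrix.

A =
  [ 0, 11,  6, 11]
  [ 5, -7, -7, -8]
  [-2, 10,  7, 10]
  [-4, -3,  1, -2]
J_1(-5) ⊕ J_3(1)

The characteristic polynomial is
  det(x·I − A) = x^4 + 2*x^3 - 12*x^2 + 14*x - 5 = (x - 1)^3*(x + 5)

Eigenvalues and multiplicities (the geometric multiplicity of λ is n − rank(A − λI), which equals the number of Jordan blocks for λ):
  λ = -5: algebraic multiplicity = 1, geometric multiplicity = 1
  λ = 1: algebraic multiplicity = 3, geometric multiplicity = 1

Determining the block sizes for each eigenvalue:
  λ = -5: one block (gm = 1), so the single block has size am = 1 → block sizes [1]
  λ = 1: one block (gm = 1), so the single block has size am = 3 → block sizes [3]

Assembling the blocks gives a Jordan form
J =
  [-5, 0, 0, 0]
  [ 0, 1, 1, 0]
  [ 0, 0, 1, 1]
  [ 0, 0, 0, 1]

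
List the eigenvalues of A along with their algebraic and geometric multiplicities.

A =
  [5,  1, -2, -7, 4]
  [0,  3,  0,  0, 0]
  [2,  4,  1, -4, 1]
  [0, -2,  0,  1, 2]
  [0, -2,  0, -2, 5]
λ = 3: alg = 5, geom = 3

Step 1 — factor the characteristic polynomial to read off the algebraic multiplicities:
  χ_A(x) = (x - 3)^5

Step 2 — compute geometric multiplicities via the rank-nullity identity g(λ) = n − rank(A − λI):
  rank(A − (3)·I) = 2, so dim ker(A − (3)·I) = n − 2 = 3

Summary:
  λ = 3: algebraic multiplicity = 5, geometric multiplicity = 3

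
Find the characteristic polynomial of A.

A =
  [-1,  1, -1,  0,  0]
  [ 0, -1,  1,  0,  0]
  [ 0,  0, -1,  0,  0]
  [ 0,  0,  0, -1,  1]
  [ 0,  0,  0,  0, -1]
x^5 + 5*x^4 + 10*x^3 + 10*x^2 + 5*x + 1

Expanding det(x·I − A) (e.g. by cofactor expansion or by noting that A is similar to its Jordan form J, which has the same characteristic polynomial as A) gives
  χ_A(x) = x^5 + 5*x^4 + 10*x^3 + 10*x^2 + 5*x + 1
which factors as (x + 1)^5. The eigenvalues (with algebraic multiplicities) are λ = -1 with multiplicity 5.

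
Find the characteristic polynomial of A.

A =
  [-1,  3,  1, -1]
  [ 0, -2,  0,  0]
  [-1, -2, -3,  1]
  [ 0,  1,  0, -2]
x^4 + 8*x^3 + 24*x^2 + 32*x + 16

Expanding det(x·I − A) (e.g. by cofactor expansion or by noting that A is similar to its Jordan form J, which has the same characteristic polynomial as A) gives
  χ_A(x) = x^4 + 8*x^3 + 24*x^2 + 32*x + 16
which factors as (x + 2)^4. The eigenvalues (with algebraic multiplicities) are λ = -2 with multiplicity 4.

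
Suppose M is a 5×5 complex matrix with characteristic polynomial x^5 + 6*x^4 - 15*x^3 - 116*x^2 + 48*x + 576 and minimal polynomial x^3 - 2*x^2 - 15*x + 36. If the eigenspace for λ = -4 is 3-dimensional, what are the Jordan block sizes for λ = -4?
Block sizes for λ = -4: [1, 1, 1]

Step 1 — from the characteristic polynomial, algebraic multiplicity of λ = -4 is 3. From dim ker(M − (-4)·I) = 3, there are exactly 3 Jordan blocks for λ = -4.
Step 2 — from the minimal polynomial, the factor (x + 4) tells us the largest block for λ = -4 has size 1.
Step 3 — with total size 3, 3 blocks, and largest block 1, the block sizes (in nonincreasing order) are [1, 1, 1].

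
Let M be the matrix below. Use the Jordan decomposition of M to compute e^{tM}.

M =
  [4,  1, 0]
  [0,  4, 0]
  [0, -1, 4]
e^{tM} =
  [exp(4*t), t*exp(4*t), 0]
  [0, exp(4*t), 0]
  [0, -t*exp(4*t), exp(4*t)]

Strategy: write M = P · J · P⁻¹ where J is a Jordan canonical form, so e^{tM} = P · e^{tJ} · P⁻¹, and e^{tJ} can be computed block-by-block.

M has Jordan form
J =
  [4, 1, 0]
  [0, 4, 0]
  [0, 0, 4]
(up to reordering of blocks).

Per-block formulas:
  For a 1×1 block at λ = 4: exp(t · [4]) = [e^(4t)].
  For a 2×2 Jordan block J_2(4): exp(t · J_2(4)) = e^(4t)·(I + t·N), where N is the 2×2 nilpotent shift.

After assembling e^{tJ} and conjugating by P, we get:

e^{tM} =
  [exp(4*t), t*exp(4*t), 0]
  [0, exp(4*t), 0]
  [0, -t*exp(4*t), exp(4*t)]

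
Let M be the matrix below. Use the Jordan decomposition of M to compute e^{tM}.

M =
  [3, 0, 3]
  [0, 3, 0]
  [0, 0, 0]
e^{tM} =
  [exp(3*t), 0, exp(3*t) - 1]
  [0, exp(3*t), 0]
  [0, 0, 1]

Strategy: write M = P · J · P⁻¹ where J is a Jordan canonical form, so e^{tM} = P · e^{tJ} · P⁻¹, and e^{tJ} can be computed block-by-block.

M has Jordan form
J =
  [0, 0, 0]
  [0, 3, 0]
  [0, 0, 3]
(up to reordering of blocks).

Per-block formulas:
  For a 1×1 block at λ = 0: exp(t · [0]) = [e^(0t)].
  For a 1×1 block at λ = 3: exp(t · [3]) = [e^(3t)].

After assembling e^{tJ} and conjugating by P, we get:

e^{tM} =
  [exp(3*t), 0, exp(3*t) - 1]
  [0, exp(3*t), 0]
  [0, 0, 1]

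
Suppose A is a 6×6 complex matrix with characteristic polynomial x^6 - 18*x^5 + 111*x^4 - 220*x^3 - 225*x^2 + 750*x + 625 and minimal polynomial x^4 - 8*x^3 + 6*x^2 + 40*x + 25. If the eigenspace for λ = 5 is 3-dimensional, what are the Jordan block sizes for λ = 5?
Block sizes for λ = 5: [2, 1, 1]

Step 1 — from the characteristic polynomial, algebraic multiplicity of λ = 5 is 4. From dim ker(A − (5)·I) = 3, there are exactly 3 Jordan blocks for λ = 5.
Step 2 — from the minimal polynomial, the factor (x − 5)^2 tells us the largest block for λ = 5 has size 2.
Step 3 — with total size 4, 3 blocks, and largest block 2, the block sizes (in nonincreasing order) are [2, 1, 1].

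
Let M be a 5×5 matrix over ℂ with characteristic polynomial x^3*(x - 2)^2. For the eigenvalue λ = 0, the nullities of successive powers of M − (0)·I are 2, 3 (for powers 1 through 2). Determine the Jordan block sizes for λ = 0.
Block sizes for λ = 0: [2, 1]

From the dimensions of kernels of powers, the number of Jordan blocks of size at least j is d_j − d_{j−1} where d_j = dim ker(N^j) (with d_0 = 0). Computing the differences gives [2, 1].
The number of blocks of size exactly k is (#blocks of size ≥ k) − (#blocks of size ≥ k + 1), so the partition is: 1 block(s) of size 1, 1 block(s) of size 2.
In nonincreasing order the block sizes are [2, 1].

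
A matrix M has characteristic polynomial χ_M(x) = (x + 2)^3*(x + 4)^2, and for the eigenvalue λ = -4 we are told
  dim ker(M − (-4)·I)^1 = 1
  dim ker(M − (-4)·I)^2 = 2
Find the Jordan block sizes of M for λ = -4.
Block sizes for λ = -4: [2]

From the dimensions of kernels of powers, the number of Jordan blocks of size at least j is d_j − d_{j−1} where d_j = dim ker(N^j) (with d_0 = 0). Computing the differences gives [1, 1].
The number of blocks of size exactly k is (#blocks of size ≥ k) − (#blocks of size ≥ k + 1), so the partition is: 1 block(s) of size 2.
In nonincreasing order the block sizes are [2].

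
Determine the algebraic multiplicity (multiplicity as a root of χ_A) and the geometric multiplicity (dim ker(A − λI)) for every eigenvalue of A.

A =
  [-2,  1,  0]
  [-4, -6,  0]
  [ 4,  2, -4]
λ = -4: alg = 3, geom = 2

Step 1 — factor the characteristic polynomial to read off the algebraic multiplicities:
  χ_A(x) = (x + 4)^3

Step 2 — compute geometric multiplicities via the rank-nullity identity g(λ) = n − rank(A − λI):
  rank(A − (-4)·I) = 1, so dim ker(A − (-4)·I) = n − 1 = 2

Summary:
  λ = -4: algebraic multiplicity = 3, geometric multiplicity = 2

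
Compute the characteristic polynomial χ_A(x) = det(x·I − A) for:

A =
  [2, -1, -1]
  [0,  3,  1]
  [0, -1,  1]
x^3 - 6*x^2 + 12*x - 8

Expanding det(x·I − A) (e.g. by cofactor expansion or by noting that A is similar to its Jordan form J, which has the same characteristic polynomial as A) gives
  χ_A(x) = x^3 - 6*x^2 + 12*x - 8
which factors as (x - 2)^3. The eigenvalues (with algebraic multiplicities) are λ = 2 with multiplicity 3.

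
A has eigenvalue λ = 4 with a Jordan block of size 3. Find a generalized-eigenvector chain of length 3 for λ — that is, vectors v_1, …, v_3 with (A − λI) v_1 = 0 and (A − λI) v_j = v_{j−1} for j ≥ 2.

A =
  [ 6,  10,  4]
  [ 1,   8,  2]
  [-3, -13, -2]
A Jordan chain for λ = 4 of length 3:
v_1 = (2, 0, -1)ᵀ
v_2 = (2, 1, -3)ᵀ
v_3 = (1, 0, 0)ᵀ

Let N = A − (4)·I. We want v_3 with N^3 v_3 = 0 but N^2 v_3 ≠ 0; then v_{j-1} := N · v_j for j = 3, …, 2.

Pick v_3 = (1, 0, 0)ᵀ.
Then v_2 = N · v_3 = (2, 1, -3)ᵀ.
Then v_1 = N · v_2 = (2, 0, -1)ᵀ.

Sanity check: (A − (4)·I) v_1 = (0, 0, 0)ᵀ = 0. ✓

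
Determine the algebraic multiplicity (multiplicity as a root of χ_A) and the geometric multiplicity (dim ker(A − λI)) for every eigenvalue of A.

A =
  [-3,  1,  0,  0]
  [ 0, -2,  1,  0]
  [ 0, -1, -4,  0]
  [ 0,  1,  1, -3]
λ = -3: alg = 4, geom = 2

Step 1 — factor the characteristic polynomial to read off the algebraic multiplicities:
  χ_A(x) = (x + 3)^4

Step 2 — compute geometric multiplicities via the rank-nullity identity g(λ) = n − rank(A − λI):
  rank(A − (-3)·I) = 2, so dim ker(A − (-3)·I) = n − 2 = 2

Summary:
  λ = -3: algebraic multiplicity = 4, geometric multiplicity = 2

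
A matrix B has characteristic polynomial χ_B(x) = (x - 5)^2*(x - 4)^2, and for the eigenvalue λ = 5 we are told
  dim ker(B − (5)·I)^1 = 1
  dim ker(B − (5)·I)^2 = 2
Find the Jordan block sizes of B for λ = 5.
Block sizes for λ = 5: [2]

From the dimensions of kernels of powers, the number of Jordan blocks of size at least j is d_j − d_{j−1} where d_j = dim ker(N^j) (with d_0 = 0). Computing the differences gives [1, 1].
The number of blocks of size exactly k is (#blocks of size ≥ k) − (#blocks of size ≥ k + 1), so the partition is: 1 block(s) of size 2.
In nonincreasing order the block sizes are [2].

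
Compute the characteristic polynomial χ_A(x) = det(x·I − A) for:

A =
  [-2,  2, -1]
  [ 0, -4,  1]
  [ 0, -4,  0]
x^3 + 6*x^2 + 12*x + 8

Expanding det(x·I − A) (e.g. by cofactor expansion or by noting that A is similar to its Jordan form J, which has the same characteristic polynomial as A) gives
  χ_A(x) = x^3 + 6*x^2 + 12*x + 8
which factors as (x + 2)^3. The eigenvalues (with algebraic multiplicities) are λ = -2 with multiplicity 3.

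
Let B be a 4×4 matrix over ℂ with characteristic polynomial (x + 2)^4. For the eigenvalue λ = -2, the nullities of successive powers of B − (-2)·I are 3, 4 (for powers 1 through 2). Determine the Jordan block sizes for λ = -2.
Block sizes for λ = -2: [2, 1, 1]

From the dimensions of kernels of powers, the number of Jordan blocks of size at least j is d_j − d_{j−1} where d_j = dim ker(N^j) (with d_0 = 0). Computing the differences gives [3, 1].
The number of blocks of size exactly k is (#blocks of size ≥ k) − (#blocks of size ≥ k + 1), so the partition is: 2 block(s) of size 1, 1 block(s) of size 2.
In nonincreasing order the block sizes are [2, 1, 1].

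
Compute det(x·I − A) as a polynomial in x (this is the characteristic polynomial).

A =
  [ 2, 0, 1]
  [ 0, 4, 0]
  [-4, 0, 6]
x^3 - 12*x^2 + 48*x - 64

Expanding det(x·I − A) (e.g. by cofactor expansion or by noting that A is similar to its Jordan form J, which has the same characteristic polynomial as A) gives
  χ_A(x) = x^3 - 12*x^2 + 48*x - 64
which factors as (x - 4)^3. The eigenvalues (with algebraic multiplicities) are λ = 4 with multiplicity 3.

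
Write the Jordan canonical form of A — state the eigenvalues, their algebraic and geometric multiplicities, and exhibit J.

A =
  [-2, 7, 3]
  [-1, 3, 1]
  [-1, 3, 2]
J_3(1)

The characteristic polynomial is
  det(x·I − A) = x^3 - 3*x^2 + 3*x - 1 = (x - 1)^3

Eigenvalues and multiplicities (the geometric multiplicity of λ is n − rank(A − λI), which equals the number of Jordan blocks for λ):
  λ = 1: algebraic multiplicity = 3, geometric multiplicity = 1

Determining the block sizes for each eigenvalue:
  λ = 1: one block (gm = 1), so the single block has size am = 3 → block sizes [3]

Assembling the blocks gives a Jordan form
J =
  [1, 1, 0]
  [0, 1, 1]
  [0, 0, 1]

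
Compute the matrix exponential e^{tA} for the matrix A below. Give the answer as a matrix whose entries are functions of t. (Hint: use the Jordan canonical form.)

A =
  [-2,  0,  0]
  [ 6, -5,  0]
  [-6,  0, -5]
e^{tA} =
  [exp(-2*t), 0, 0]
  [2*exp(-2*t) - 2*exp(-5*t), exp(-5*t), 0]
  [-2*exp(-2*t) + 2*exp(-5*t), 0, exp(-5*t)]

Strategy: write A = P · J · P⁻¹ where J is a Jordan canonical form, so e^{tA} = P · e^{tJ} · P⁻¹, and e^{tJ} can be computed block-by-block.

A has Jordan form
J =
  [-5,  0,  0]
  [ 0, -5,  0]
  [ 0,  0, -2]
(up to reordering of blocks).

Per-block formulas:
  For a 1×1 block at λ = -2: exp(t · [-2]) = [e^(-2t)].
  For a 1×1 block at λ = -5: exp(t · [-5]) = [e^(-5t)].

After assembling e^{tJ} and conjugating by P, we get:

e^{tA} =
  [exp(-2*t), 0, 0]
  [2*exp(-2*t) - 2*exp(-5*t), exp(-5*t), 0]
  [-2*exp(-2*t) + 2*exp(-5*t), 0, exp(-5*t)]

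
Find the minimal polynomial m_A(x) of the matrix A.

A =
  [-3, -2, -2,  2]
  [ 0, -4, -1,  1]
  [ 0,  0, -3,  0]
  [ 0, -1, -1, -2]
x^2 + 6*x + 9

The characteristic polynomial is χ_A(x) = (x + 3)^4, so the eigenvalues are known. The minimal polynomial is
  m_A(x) = Π_λ (x − λ)^{k_λ}
where k_λ is the size of the *largest* Jordan block for λ (equivalently, the smallest k with (A − λI)^k v = 0 for every generalised eigenvector v of λ).

  λ = -3: largest Jordan block has size 2, contributing (x + 3)^2

So m_A(x) = (x + 3)^2 = x^2 + 6*x + 9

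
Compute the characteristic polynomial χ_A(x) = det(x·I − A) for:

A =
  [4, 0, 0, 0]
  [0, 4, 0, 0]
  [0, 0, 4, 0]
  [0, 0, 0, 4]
x^4 - 16*x^3 + 96*x^2 - 256*x + 256

Expanding det(x·I − A) (e.g. by cofactor expansion or by noting that A is similar to its Jordan form J, which has the same characteristic polynomial as A) gives
  χ_A(x) = x^4 - 16*x^3 + 96*x^2 - 256*x + 256
which factors as (x - 4)^4. The eigenvalues (with algebraic multiplicities) are λ = 4 with multiplicity 4.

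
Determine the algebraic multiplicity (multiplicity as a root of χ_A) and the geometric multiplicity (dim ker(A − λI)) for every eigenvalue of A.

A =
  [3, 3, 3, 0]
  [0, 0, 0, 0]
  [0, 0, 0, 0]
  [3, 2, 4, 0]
λ = 0: alg = 3, geom = 2; λ = 3: alg = 1, geom = 1

Step 1 — factor the characteristic polynomial to read off the algebraic multiplicities:
  χ_A(x) = x^3*(x - 3)

Step 2 — compute geometric multiplicities via the rank-nullity identity g(λ) = n − rank(A − λI):
  rank(A − (0)·I) = 2, so dim ker(A − (0)·I) = n − 2 = 2
  rank(A − (3)·I) = 3, so dim ker(A − (3)·I) = n − 3 = 1

Summary:
  λ = 0: algebraic multiplicity = 3, geometric multiplicity = 2
  λ = 3: algebraic multiplicity = 1, geometric multiplicity = 1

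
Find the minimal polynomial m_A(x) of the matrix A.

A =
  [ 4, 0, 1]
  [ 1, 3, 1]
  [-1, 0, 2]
x^2 - 6*x + 9

The characteristic polynomial is χ_A(x) = (x - 3)^3, so the eigenvalues are known. The minimal polynomial is
  m_A(x) = Π_λ (x − λ)^{k_λ}
where k_λ is the size of the *largest* Jordan block for λ (equivalently, the smallest k with (A − λI)^k v = 0 for every generalised eigenvector v of λ).

  λ = 3: largest Jordan block has size 2, contributing (x − 3)^2

So m_A(x) = (x - 3)^2 = x^2 - 6*x + 9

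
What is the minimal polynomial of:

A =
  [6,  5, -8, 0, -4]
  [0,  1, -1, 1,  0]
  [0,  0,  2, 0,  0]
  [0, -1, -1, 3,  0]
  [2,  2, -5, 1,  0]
x^4 - 10*x^3 + 36*x^2 - 56*x + 32

The characteristic polynomial is χ_A(x) = (x - 4)*(x - 2)^4, so the eigenvalues are known. The minimal polynomial is
  m_A(x) = Π_λ (x − λ)^{k_λ}
where k_λ is the size of the *largest* Jordan block for λ (equivalently, the smallest k with (A − λI)^k v = 0 for every generalised eigenvector v of λ).

  λ = 2: largest Jordan block has size 3, contributing (x − 2)^3
  λ = 4: largest Jordan block has size 1, contributing (x − 4)

So m_A(x) = (x - 4)*(x - 2)^3 = x^4 - 10*x^3 + 36*x^2 - 56*x + 32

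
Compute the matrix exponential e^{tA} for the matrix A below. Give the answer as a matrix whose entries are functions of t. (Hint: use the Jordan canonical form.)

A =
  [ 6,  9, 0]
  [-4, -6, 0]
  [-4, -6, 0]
e^{tA} =
  [6*t + 1, 9*t, 0]
  [-4*t, 1 - 6*t, 0]
  [-4*t, -6*t, 1]

Strategy: write A = P · J · P⁻¹ where J is a Jordan canonical form, so e^{tA} = P · e^{tJ} · P⁻¹, and e^{tJ} can be computed block-by-block.

A has Jordan form
J =
  [0, 1, 0]
  [0, 0, 0]
  [0, 0, 0]
(up to reordering of blocks).

Per-block formulas:
  For a 1×1 block at λ = 0: exp(t · [0]) = [e^(0t)].
  For a 2×2 Jordan block J_2(0): exp(t · J_2(0)) = e^(0t)·(I + t·N), where N is the 2×2 nilpotent shift.

After assembling e^{tJ} and conjugating by P, we get:

e^{tA} =
  [6*t + 1, 9*t, 0]
  [-4*t, 1 - 6*t, 0]
  [-4*t, -6*t, 1]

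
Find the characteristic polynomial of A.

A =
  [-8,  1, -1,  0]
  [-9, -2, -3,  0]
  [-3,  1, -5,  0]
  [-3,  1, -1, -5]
x^4 + 20*x^3 + 150*x^2 + 500*x + 625

Expanding det(x·I − A) (e.g. by cofactor expansion or by noting that A is similar to its Jordan form J, which has the same characteristic polynomial as A) gives
  χ_A(x) = x^4 + 20*x^3 + 150*x^2 + 500*x + 625
which factors as (x + 5)^4. The eigenvalues (with algebraic multiplicities) are λ = -5 with multiplicity 4.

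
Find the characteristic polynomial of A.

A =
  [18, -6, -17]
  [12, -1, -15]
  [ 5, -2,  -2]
x^3 - 15*x^2 + 75*x - 125

Expanding det(x·I − A) (e.g. by cofactor expansion or by noting that A is similar to its Jordan form J, which has the same characteristic polynomial as A) gives
  χ_A(x) = x^3 - 15*x^2 + 75*x - 125
which factors as (x - 5)^3. The eigenvalues (with algebraic multiplicities) are λ = 5 with multiplicity 3.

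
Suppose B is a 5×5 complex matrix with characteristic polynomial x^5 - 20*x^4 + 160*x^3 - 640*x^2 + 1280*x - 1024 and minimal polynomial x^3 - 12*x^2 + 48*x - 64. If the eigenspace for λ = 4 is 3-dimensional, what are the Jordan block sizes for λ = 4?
Block sizes for λ = 4: [3, 1, 1]

Step 1 — from the characteristic polynomial, algebraic multiplicity of λ = 4 is 5. From dim ker(B − (4)·I) = 3, there are exactly 3 Jordan blocks for λ = 4.
Step 2 — from the minimal polynomial, the factor (x − 4)^3 tells us the largest block for λ = 4 has size 3.
Step 3 — with total size 5, 3 blocks, and largest block 3, the block sizes (in nonincreasing order) are [3, 1, 1].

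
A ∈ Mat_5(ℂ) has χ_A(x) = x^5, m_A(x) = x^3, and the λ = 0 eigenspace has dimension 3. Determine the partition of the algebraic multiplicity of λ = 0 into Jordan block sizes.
Block sizes for λ = 0: [3, 1, 1]

Step 1 — from the characteristic polynomial, algebraic multiplicity of λ = 0 is 5. From dim ker(A − (0)·I) = 3, there are exactly 3 Jordan blocks for λ = 0.
Step 2 — from the minimal polynomial, the factor (x − 0)^3 tells us the largest block for λ = 0 has size 3.
Step 3 — with total size 5, 3 blocks, and largest block 3, the block sizes (in nonincreasing order) are [3, 1, 1].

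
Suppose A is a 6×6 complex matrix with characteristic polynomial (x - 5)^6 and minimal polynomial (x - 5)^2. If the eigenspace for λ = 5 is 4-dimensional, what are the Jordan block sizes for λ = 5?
Block sizes for λ = 5: [2, 2, 1, 1]

Step 1 — from the characteristic polynomial, algebraic multiplicity of λ = 5 is 6. From dim ker(A − (5)·I) = 4, there are exactly 4 Jordan blocks for λ = 5.
Step 2 — from the minimal polynomial, the factor (x − 5)^2 tells us the largest block for λ = 5 has size 2.
Step 3 — with total size 6, 4 blocks, and largest block 2, the block sizes (in nonincreasing order) are [2, 2, 1, 1].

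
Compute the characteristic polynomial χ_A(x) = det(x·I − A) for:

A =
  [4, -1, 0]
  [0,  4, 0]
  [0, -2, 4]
x^3 - 12*x^2 + 48*x - 64

Expanding det(x·I − A) (e.g. by cofactor expansion or by noting that A is similar to its Jordan form J, which has the same characteristic polynomial as A) gives
  χ_A(x) = x^3 - 12*x^2 + 48*x - 64
which factors as (x - 4)^3. The eigenvalues (with algebraic multiplicities) are λ = 4 with multiplicity 3.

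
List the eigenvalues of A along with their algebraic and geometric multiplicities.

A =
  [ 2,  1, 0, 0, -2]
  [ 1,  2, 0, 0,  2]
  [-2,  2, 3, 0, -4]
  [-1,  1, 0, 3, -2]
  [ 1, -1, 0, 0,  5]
λ = 3: alg = 5, geom = 4

Step 1 — factor the characteristic polynomial to read off the algebraic multiplicities:
  χ_A(x) = (x - 3)^5

Step 2 — compute geometric multiplicities via the rank-nullity identity g(λ) = n − rank(A − λI):
  rank(A − (3)·I) = 1, so dim ker(A − (3)·I) = n − 1 = 4

Summary:
  λ = 3: algebraic multiplicity = 5, geometric multiplicity = 4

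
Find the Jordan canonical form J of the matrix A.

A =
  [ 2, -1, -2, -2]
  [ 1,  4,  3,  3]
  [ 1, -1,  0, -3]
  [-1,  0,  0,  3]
J_3(2) ⊕ J_1(3)

The characteristic polynomial is
  det(x·I − A) = x^4 - 9*x^3 + 30*x^2 - 44*x + 24 = (x - 3)*(x - 2)^3

Eigenvalues and multiplicities (the geometric multiplicity of λ is n − rank(A − λI), which equals the number of Jordan blocks for λ):
  λ = 2: algebraic multiplicity = 3, geometric multiplicity = 1
  λ = 3: algebraic multiplicity = 1, geometric multiplicity = 1

Determining the block sizes for each eigenvalue:
  λ = 2: one block (gm = 1), so the single block has size am = 3 → block sizes [3]
  λ = 3: one block (gm = 1), so the single block has size am = 1 → block sizes [1]

Assembling the blocks gives a Jordan form
J =
  [2, 1, 0, 0]
  [0, 2, 1, 0]
  [0, 0, 2, 0]
  [0, 0, 0, 3]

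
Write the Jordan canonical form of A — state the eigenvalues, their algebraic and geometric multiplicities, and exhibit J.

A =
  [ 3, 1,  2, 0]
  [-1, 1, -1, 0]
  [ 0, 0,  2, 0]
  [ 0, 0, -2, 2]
J_3(2) ⊕ J_1(2)

The characteristic polynomial is
  det(x·I − A) = x^4 - 8*x^3 + 24*x^2 - 32*x + 16 = (x - 2)^4

Eigenvalues and multiplicities (the geometric multiplicity of λ is n − rank(A − λI), which equals the number of Jordan blocks for λ):
  λ = 2: algebraic multiplicity = 4, geometric multiplicity = 2

Determining the block sizes for each eigenvalue:
  λ = 2: with am = 4 and gm = 2, the partition is not yet determined (e.g. several partitions of 4 into 2 parts exist). Let N = A − (2)·I. Computing rank(N^1) = 2, rank(N^2) = 1, rank(N^3) = 0; the number of blocks of size ≥ j is rank(N^{j−1}) − rank(N^j), giving [2, 1, 1]. So we have 1 block(s) of size 3, 1 block(s) of size 1 → block sizes [3, 1]

Assembling the blocks gives a Jordan form
J =
  [2, 1, 0, 0]
  [0, 2, 1, 0]
  [0, 0, 2, 0]
  [0, 0, 0, 2]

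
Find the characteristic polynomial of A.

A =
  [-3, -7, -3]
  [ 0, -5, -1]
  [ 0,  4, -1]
x^3 + 9*x^2 + 27*x + 27

Expanding det(x·I − A) (e.g. by cofactor expansion or by noting that A is similar to its Jordan form J, which has the same characteristic polynomial as A) gives
  χ_A(x) = x^3 + 9*x^2 + 27*x + 27
which factors as (x + 3)^3. The eigenvalues (with algebraic multiplicities) are λ = -3 with multiplicity 3.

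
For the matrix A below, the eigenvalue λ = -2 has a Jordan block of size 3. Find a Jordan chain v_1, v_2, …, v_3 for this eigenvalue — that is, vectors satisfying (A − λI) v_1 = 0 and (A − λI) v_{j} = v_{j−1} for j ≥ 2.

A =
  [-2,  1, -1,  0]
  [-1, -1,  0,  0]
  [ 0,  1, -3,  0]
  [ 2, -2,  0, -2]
A Jordan chain for λ = -2 of length 3:
v_1 = (-1, -1, -1, 2)ᵀ
v_2 = (0, -1, 0, 2)ᵀ
v_3 = (1, 0, 0, 0)ᵀ

Let N = A − (-2)·I. We want v_3 with N^3 v_3 = 0 but N^2 v_3 ≠ 0; then v_{j-1} := N · v_j for j = 3, …, 2.

Pick v_3 = (1, 0, 0, 0)ᵀ.
Then v_2 = N · v_3 = (0, -1, 0, 2)ᵀ.
Then v_1 = N · v_2 = (-1, -1, -1, 2)ᵀ.

Sanity check: (A − (-2)·I) v_1 = (0, 0, 0, 0)ᵀ = 0. ✓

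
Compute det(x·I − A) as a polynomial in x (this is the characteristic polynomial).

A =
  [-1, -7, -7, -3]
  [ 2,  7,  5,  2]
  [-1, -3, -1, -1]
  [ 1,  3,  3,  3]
x^4 - 8*x^3 + 24*x^2 - 32*x + 16

Expanding det(x·I − A) (e.g. by cofactor expansion or by noting that A is similar to its Jordan form J, which has the same characteristic polynomial as A) gives
  χ_A(x) = x^4 - 8*x^3 + 24*x^2 - 32*x + 16
which factors as (x - 2)^4. The eigenvalues (with algebraic multiplicities) are λ = 2 with multiplicity 4.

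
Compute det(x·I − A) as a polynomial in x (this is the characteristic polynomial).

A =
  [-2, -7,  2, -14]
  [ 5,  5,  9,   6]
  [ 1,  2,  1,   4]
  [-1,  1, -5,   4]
x^4 - 8*x^3 + 24*x^2 - 32*x + 16

Expanding det(x·I − A) (e.g. by cofactor expansion or by noting that A is similar to its Jordan form J, which has the same characteristic polynomial as A) gives
  χ_A(x) = x^4 - 8*x^3 + 24*x^2 - 32*x + 16
which factors as (x - 2)^4. The eigenvalues (with algebraic multiplicities) are λ = 2 with multiplicity 4.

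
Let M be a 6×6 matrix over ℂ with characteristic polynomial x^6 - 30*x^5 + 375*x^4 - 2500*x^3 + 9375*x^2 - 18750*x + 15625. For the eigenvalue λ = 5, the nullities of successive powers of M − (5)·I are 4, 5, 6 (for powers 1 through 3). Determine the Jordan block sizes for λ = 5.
Block sizes for λ = 5: [3, 1, 1, 1]

From the dimensions of kernels of powers, the number of Jordan blocks of size at least j is d_j − d_{j−1} where d_j = dim ker(N^j) (with d_0 = 0). Computing the differences gives [4, 1, 1].
The number of blocks of size exactly k is (#blocks of size ≥ k) − (#blocks of size ≥ k + 1), so the partition is: 3 block(s) of size 1, 1 block(s) of size 3.
In nonincreasing order the block sizes are [3, 1, 1, 1].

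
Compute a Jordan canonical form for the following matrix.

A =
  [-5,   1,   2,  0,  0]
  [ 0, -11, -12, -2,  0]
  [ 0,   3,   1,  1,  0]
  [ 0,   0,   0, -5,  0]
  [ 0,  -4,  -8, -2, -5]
J_2(-5) ⊕ J_2(-5) ⊕ J_1(-5)

The characteristic polynomial is
  det(x·I − A) = x^5 + 25*x^4 + 250*x^3 + 1250*x^2 + 3125*x + 3125 = (x + 5)^5

Eigenvalues and multiplicities (the geometric multiplicity of λ is n − rank(A − λI), which equals the number of Jordan blocks for λ):
  λ = -5: algebraic multiplicity = 5, geometric multiplicity = 3

Determining the block sizes for each eigenvalue:
  λ = -5: with am = 5 and gm = 3, the partition is not yet determined (e.g. several partitions of 5 into 3 parts exist). Let N = A − (-5)·I. Computing rank(N^1) = 2, rank(N^2) = 0; the number of blocks of size ≥ j is rank(N^{j−1}) − rank(N^j), giving [3, 2]. So we have 2 block(s) of size 2, 1 block(s) of size 1 → block sizes [2, 2, 1]

Assembling the blocks gives a Jordan form
J =
  [-5,  1,  0,  0,  0]
  [ 0, -5,  0,  0,  0]
  [ 0,  0, -5,  1,  0]
  [ 0,  0,  0, -5,  0]
  [ 0,  0,  0,  0, -5]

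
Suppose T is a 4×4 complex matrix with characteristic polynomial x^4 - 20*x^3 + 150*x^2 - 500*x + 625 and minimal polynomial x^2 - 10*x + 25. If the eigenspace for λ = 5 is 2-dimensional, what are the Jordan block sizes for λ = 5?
Block sizes for λ = 5: [2, 2]

Step 1 — from the characteristic polynomial, algebraic multiplicity of λ = 5 is 4. From dim ker(T − (5)·I) = 2, there are exactly 2 Jordan blocks for λ = 5.
Step 2 — from the minimal polynomial, the factor (x − 5)^2 tells us the largest block for λ = 5 has size 2.
Step 3 — with total size 4, 2 blocks, and largest block 2, the block sizes (in nonincreasing order) are [2, 2].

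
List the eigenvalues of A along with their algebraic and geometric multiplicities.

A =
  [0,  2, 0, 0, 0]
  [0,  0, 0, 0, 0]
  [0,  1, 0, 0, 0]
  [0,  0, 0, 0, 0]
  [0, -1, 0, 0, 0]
λ = 0: alg = 5, geom = 4

Step 1 — factor the characteristic polynomial to read off the algebraic multiplicities:
  χ_A(x) = x^5

Step 2 — compute geometric multiplicities via the rank-nullity identity g(λ) = n − rank(A − λI):
  rank(A − (0)·I) = 1, so dim ker(A − (0)·I) = n − 1 = 4

Summary:
  λ = 0: algebraic multiplicity = 5, geometric multiplicity = 4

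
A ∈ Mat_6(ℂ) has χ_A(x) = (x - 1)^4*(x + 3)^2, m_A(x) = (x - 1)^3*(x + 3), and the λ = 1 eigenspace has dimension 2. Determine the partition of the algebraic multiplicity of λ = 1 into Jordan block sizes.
Block sizes for λ = 1: [3, 1]

Step 1 — from the characteristic polynomial, algebraic multiplicity of λ = 1 is 4. From dim ker(A − (1)·I) = 2, there are exactly 2 Jordan blocks for λ = 1.
Step 2 — from the minimal polynomial, the factor (x − 1)^3 tells us the largest block for λ = 1 has size 3.
Step 3 — with total size 4, 2 blocks, and largest block 3, the block sizes (in nonincreasing order) are [3, 1].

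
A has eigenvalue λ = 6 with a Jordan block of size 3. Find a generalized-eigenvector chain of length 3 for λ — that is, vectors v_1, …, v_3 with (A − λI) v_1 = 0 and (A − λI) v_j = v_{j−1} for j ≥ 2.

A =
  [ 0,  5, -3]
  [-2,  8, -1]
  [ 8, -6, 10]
A Jordan chain for λ = 6 of length 3:
v_1 = (2, 0, -4)ᵀ
v_2 = (-6, -2, 8)ᵀ
v_3 = (1, 0, 0)ᵀ

Let N = A − (6)·I. We want v_3 with N^3 v_3 = 0 but N^2 v_3 ≠ 0; then v_{j-1} := N · v_j for j = 3, …, 2.

Pick v_3 = (1, 0, 0)ᵀ.
Then v_2 = N · v_3 = (-6, -2, 8)ᵀ.
Then v_1 = N · v_2 = (2, 0, -4)ᵀ.

Sanity check: (A − (6)·I) v_1 = (0, 0, 0)ᵀ = 0. ✓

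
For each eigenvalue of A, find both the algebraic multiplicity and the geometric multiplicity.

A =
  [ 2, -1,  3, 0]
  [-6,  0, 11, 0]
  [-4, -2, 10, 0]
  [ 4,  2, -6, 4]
λ = 4: alg = 4, geom = 2

Step 1 — factor the characteristic polynomial to read off the algebraic multiplicities:
  χ_A(x) = (x - 4)^4

Step 2 — compute geometric multiplicities via the rank-nullity identity g(λ) = n − rank(A − λI):
  rank(A − (4)·I) = 2, so dim ker(A − (4)·I) = n − 2 = 2

Summary:
  λ = 4: algebraic multiplicity = 4, geometric multiplicity = 2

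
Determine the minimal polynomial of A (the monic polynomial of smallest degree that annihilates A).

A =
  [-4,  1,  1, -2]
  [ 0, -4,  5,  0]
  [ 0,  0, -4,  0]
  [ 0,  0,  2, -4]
x^3 + 12*x^2 + 48*x + 64

The characteristic polynomial is χ_A(x) = (x + 4)^4, so the eigenvalues are known. The minimal polynomial is
  m_A(x) = Π_λ (x − λ)^{k_λ}
where k_λ is the size of the *largest* Jordan block for λ (equivalently, the smallest k with (A − λI)^k v = 0 for every generalised eigenvector v of λ).

  λ = -4: largest Jordan block has size 3, contributing (x + 4)^3

So m_A(x) = (x + 4)^3 = x^3 + 12*x^2 + 48*x + 64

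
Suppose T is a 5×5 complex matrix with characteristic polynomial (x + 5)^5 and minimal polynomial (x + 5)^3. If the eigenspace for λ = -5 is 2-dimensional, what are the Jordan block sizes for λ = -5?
Block sizes for λ = -5: [3, 2]

Step 1 — from the characteristic polynomial, algebraic multiplicity of λ = -5 is 5. From dim ker(T − (-5)·I) = 2, there are exactly 2 Jordan blocks for λ = -5.
Step 2 — from the minimal polynomial, the factor (x + 5)^3 tells us the largest block for λ = -5 has size 3.
Step 3 — with total size 5, 2 blocks, and largest block 3, the block sizes (in nonincreasing order) are [3, 2].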